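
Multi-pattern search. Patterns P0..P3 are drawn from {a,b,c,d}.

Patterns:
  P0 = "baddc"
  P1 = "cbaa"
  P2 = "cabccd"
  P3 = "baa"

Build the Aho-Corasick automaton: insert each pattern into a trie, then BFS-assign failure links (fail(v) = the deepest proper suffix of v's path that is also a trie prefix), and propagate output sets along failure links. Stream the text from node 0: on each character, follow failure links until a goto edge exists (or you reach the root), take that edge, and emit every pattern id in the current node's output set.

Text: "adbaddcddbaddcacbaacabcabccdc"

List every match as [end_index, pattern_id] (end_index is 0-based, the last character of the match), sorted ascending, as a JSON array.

Construct AC machine:
Trie (insert patterns):
  n0 'ε': b→1 c→6
  n1 'b': a→2
  n2 'ba': a→15 d→3
  n3 'bad': d→4
  n4 'badd': c→5
  n5 'baddc': ·  ←P0
  n6 'c': a→10 b→7
  n7 'cb': a→8
  n8 'cba': a→9
  n9 'cbaa': ·  ←P1
  n10 'ca': b→11
  n11 'cab': c→12
  n12 'cabc': c→13
  n13 'cabcc': d→14
  n14 'cabccd': ·  ←P2
  n15 'baa': ·  ←P3

BFS fail/out derivation:
  fail(1) 'b': from fail(0)=0 chase 'b': 0 ⇒ 0;  out=∅∪out(0)=∅
  fail(6) 'c': from fail(0)=0 chase 'c': 0 ⇒ 0;  out=∅∪out(0)=∅
  fail(2) 'ba': from fail(1)=0 chase 'a': 0 ⇒ 0;  out=∅∪out(0)=∅
  fail(7) 'cb': from fail(6)=0 chase 'b': 0 ⇒ 1;  out=∅∪out(1)=∅
  fail(10) 'ca': from fail(6)=0 chase 'a': 0 ⇒ 0;  out=∅∪out(0)=∅
  fail(3) 'bad': from fail(2)=0 chase 'd': 0 ⇒ 0;  out=∅∪out(0)=∅
  fail(8) 'cba': from fail(7)=1 chase 'a': 1 ⇒ 2;  out=∅∪out(2)=∅
  fail(11) 'cab': from fail(10)=0 chase 'b': 0 ⇒ 1;  out=∅∪out(1)=∅
  fail(15) 'baa': from fail(2)=0 chase 'a': 0 ⇒ 0;  out={3}∪out(0)={3}
  fail(4) 'badd': from fail(3)=0 chase 'd': 0 ⇒ 0;  out=∅∪out(0)=∅
  fail(9) 'cbaa': from fail(8)=2 chase 'a': 2 ⇒ 15;  out={1}∪out(15)={1,3}
  fail(12) 'cabc': from fail(11)=1 chase 'c': 1→0 ⇒ 6;  out=∅∪out(6)=∅
  fail(5) 'baddc': from fail(4)=0 chase 'c': 0 ⇒ 6;  out={0}∪out(6)={0}
  fail(13) 'cabcc': from fail(12)=6 chase 'c': 6→0 ⇒ 6;  out=∅∪out(6)=∅
  fail(14) 'cabccd': from fail(13)=6 chase 'd': 6→0 ⇒ 0;  out={2}∪out(0)={2}

Scan:
[0] read 'a'  n0⇒n0
[1] read 'd'  n0⇒n0
[2] read 'b'  n0⇒n1
[3] read 'a'  n1⇒n2
[4] read 'd'  n2⇒n3
[5] read 'd'  n3⇒n4
[6] read 'c'  n4⇒n5  → match P0@[2:6]
[7] read 'd'  n5⇒n0 (fail-walked)
[8] read 'd'  n0⇒n0
[9] read 'b'  n0⇒n1
[10] read 'a'  n1⇒n2
[11] read 'd'  n2⇒n3
[12] read 'd'  n3⇒n4
[13] read 'c'  n4⇒n5  → match P0@[9:13]
[14] read 'a'  n5⇒n10 (fail-walked)
[15] read 'c'  n10⇒n6 (fail-walked)
[16] read 'b'  n6⇒n7
[17] read 'a'  n7⇒n8
[18] read 'a'  n8⇒n9  → match P1@[15:18],P3@[16:18]
[19] read 'c'  n9⇒n6 (fail-walked)
[20] read 'a'  n6⇒n10
[21] read 'b'  n10⇒n11
[22] read 'c'  n11⇒n12
[23] read 'a'  n12⇒n10 (fail-walked)
[24] read 'b'  n10⇒n11
[25] read 'c'  n11⇒n12
[26] read 'c'  n12⇒n13
[27] read 'd'  n13⇒n14  → match P2@[22:27]
[28] read 'c'  n14⇒n6 (fail-walked)

Result: [[6,0],[13,0],[18,1],[18,3],[27,2]]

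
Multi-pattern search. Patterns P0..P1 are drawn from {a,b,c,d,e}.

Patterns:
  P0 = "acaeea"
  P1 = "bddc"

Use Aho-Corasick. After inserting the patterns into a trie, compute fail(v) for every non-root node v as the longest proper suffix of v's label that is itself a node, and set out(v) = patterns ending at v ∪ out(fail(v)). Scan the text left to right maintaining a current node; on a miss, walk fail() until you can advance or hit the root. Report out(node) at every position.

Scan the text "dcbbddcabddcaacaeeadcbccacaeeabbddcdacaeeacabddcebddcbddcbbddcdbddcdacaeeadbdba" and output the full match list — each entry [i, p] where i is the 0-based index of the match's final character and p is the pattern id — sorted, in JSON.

Build automaton:
Trie (insert patterns):
  n0 'ε': a→1 b→7
  n1 'a': c→2
  n2 'ac': a→3
  n3 'aca': e→4
  n4 'acae': e→5
  n5 'acaee': a→6
  n6 'acaeea': ·  ←P0
  n7 'b': d→8
  n8 'bd': d→9
  n9 'bdd': c→10
  n10 'bddc': ·  ←P1

BFS fail/out derivation:
  n1('a'): parent n0 fail=0; on 'a' 0 → fail=0;  out ∅∪∅=∅
  n7('b'): parent n0 fail=0; on 'b' 0 → fail=0;  out ∅∪∅=∅
  n2('ac'): parent n1 fail=0; on 'c' 0 → fail=0;  out ∅∪∅=∅
  n8('bd'): parent n7 fail=0; on 'd' 0 → fail=0;  out ∅∪∅=∅
  n3('aca'): parent n2 fail=0; on 'a' 0 → fail=1;  out ∅∪∅=∅
  n9('bdd'): parent n8 fail=0; on 'd' 0 → fail=0;  out ∅∪∅=∅
  n4('acae'): parent n3 fail=1; on 'e' 1→0 → fail=0;  out ∅∪∅=∅
  n10('bddc'): parent n9 fail=0; on 'c' 0 → fail=0;  out {1}∪∅={1}
  n5('acaee'): parent n4 fail=0; on 'e' 0 → fail=0;  out ∅∪∅=∅
  n6('acaeea'): parent n5 fail=0; on 'a' 0 → fail=1;  out {0}∪∅={0}

Run:
pos 0 'd': at 0
pos 1 'c': at 0
pos 2 'b': at 7
pos 3 'b': at 7 (fail-walked)
pos 4 'd': at 8
pos 5 'd': at 9
pos 6 'c': at 10  → match P1@[3:6]
pos 7 'a': at 1 (fail-walked)
pos 8 'b': at 7 (fail-walked)
pos 9 'd': at 8
pos 10 'd': at 9
pos 11 'c': at 10  → match P1@[8:11]
pos 12 'a': at 1 (fail-walked)
pos 13 'a': at 1 (fail-walked)
pos 14 'c': at 2
pos 15 'a': at 3
pos 16 'e': at 4
pos 17 'e': at 5
pos 18 'a': at 6  → match P0@[13:18]
pos 19 'd': at 0 (fail-walked)
pos 20 'c': at 0
pos 21 'b': at 7
pos 22 'c': at 0 (fail-walked)
pos 23 'c': at 0
pos 24 'a': at 1
pos 25 'c': at 2
pos 26 'a': at 3
pos 27 'e': at 4
pos 28 'e': at 5
pos 29 'a': at 6  → match P0@[24:29]
pos 30 'b': at 7 (fail-walked)
pos 31 'b': at 7 (fail-walked)
pos 32 'd': at 8
pos 33 'd': at 9
pos 34 'c': at 10  → match P1@[31:34]
pos 35 'd': at 0 (fail-walked)
pos 36 'a': at 1
pos 37 'c': at 2
pos 38 'a': at 3
pos 39 'e': at 4
pos 40 'e': at 5
pos 41 'a': at 6  → match P0@[36:41]
pos 42 'c': at 2 (fail-walked)
pos 43 'a': at 3
pos 44 'b': at 7 (fail-walked)
pos 45 'd': at 8
pos 46 'd': at 9
pos 47 'c': at 10  → match P1@[44:47]
pos 48 'e': at 0 (fail-walked)
pos 49 'b': at 7
pos 50 'd': at 8
pos 51 'd': at 9
pos 52 'c': at 10  → match P1@[49:52]
pos 53 'b': at 7 (fail-walked)
pos 54 'd': at 8
pos 55 'd': at 9
pos 56 'c': at 10  → match P1@[53:56]
pos 57 'b': at 7 (fail-walked)
pos 58 'b': at 7 (fail-walked)
pos 59 'd': at 8
pos 60 'd': at 9
pos 61 'c': at 10  → match P1@[58:61]
pos 62 'd': at 0 (fail-walked)
pos 63 'b': at 7
pos 64 'd': at 8
pos 65 'd': at 9
pos 66 'c': at 10  → match P1@[63:66]
pos 67 'd': at 0 (fail-walked)
pos 68 'a': at 1
pos 69 'c': at 2
pos 70 'a': at 3
pos 71 'e': at 4
pos 72 'e': at 5
pos 73 'a': at 6  → match P0@[68:73]
pos 74 'd': at 0 (fail-walked)
pos 75 'b': at 7
pos 76 'd': at 8
pos 77 'b': at 7 (fail-walked)
pos 78 'a': at 1 (fail-walked)

All matches (sorted): [[6,1],[11,1],[18,0],[29,0],[34,1],[41,0],[47,1],[52,1],[56,1],[61,1],[66,1],[73,0]]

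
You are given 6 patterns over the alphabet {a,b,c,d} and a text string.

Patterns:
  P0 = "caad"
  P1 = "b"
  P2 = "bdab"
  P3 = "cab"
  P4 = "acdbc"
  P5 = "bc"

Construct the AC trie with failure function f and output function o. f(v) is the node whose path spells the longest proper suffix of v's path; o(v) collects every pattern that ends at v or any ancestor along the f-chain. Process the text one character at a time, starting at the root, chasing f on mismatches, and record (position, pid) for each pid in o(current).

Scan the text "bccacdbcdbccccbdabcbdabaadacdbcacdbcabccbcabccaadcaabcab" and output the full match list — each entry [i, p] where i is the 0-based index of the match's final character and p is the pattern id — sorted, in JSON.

Construct AC machine:
Trie (insert patterns):
  0='ε' goto a→10 b→5 c→1
  1='c' goto a→2
  2='ca' goto a→3 b→9
  3='caa' goto d→4
  4='caad' goto ·  [P0 ends]
  5='b' goto c→15 d→6  [P1 ends]
  6='bd' goto a→7
  7='bda' goto b→8
  8='bdab' goto ·  [P2 ends]
  9='cab' goto ·  [P3 ends]
  10='a' goto c→11
  11='ac' goto d→12
  12='acd' goto b→13
  13='acdb' goto c→14
  14='acdbc' goto ·  [P4 ends]
  15='bc' goto ·  [P5 ends]

Failure links (BFS by depth):
  fail(1) 'c': from fail(0)=0 chase 'c': 0 ⇒ 0;  out=∅∪out(0)=∅
  fail(5) 'b': from fail(0)=0 chase 'b': 0 ⇒ 0;  out={1}∪out(0)={1}
  fail(10) 'a': from fail(0)=0 chase 'a': 0 ⇒ 0;  out=∅∪out(0)=∅
  fail(2) 'ca': from fail(1)=0 chase 'a': 0 ⇒ 10;  out=∅∪out(10)=∅
  fail(6) 'bd': from fail(5)=0 chase 'd': 0 ⇒ 0;  out=∅∪out(0)=∅
  fail(11) 'ac': from fail(10)=0 chase 'c': 0 ⇒ 1;  out=∅∪out(1)=∅
  fail(15) 'bc': from fail(5)=0 chase 'c': 0 ⇒ 1;  out={5}∪out(1)={5}
  fail(3) 'caa': from fail(2)=10 chase 'a': 10→0 ⇒ 10;  out=∅∪out(10)=∅
  fail(7) 'bda': from fail(6)=0 chase 'a': 0 ⇒ 10;  out=∅∪out(10)=∅
  fail(9) 'cab': from fail(2)=10 chase 'b': 10→0 ⇒ 5;  out={3}∪out(5)={1,3}
  fail(12) 'acd': from fail(11)=1 chase 'd': 1→0 ⇒ 0;  out=∅∪out(0)=∅
  fail(4) 'caad': from fail(3)=10 chase 'd': 10→0 ⇒ 0;  out={0}∪out(0)={0}
  fail(8) 'bdab': from fail(7)=10 chase 'b': 10→0 ⇒ 5;  out={2}∪out(5)={1,2}
  fail(13) 'acdb': from fail(12)=0 chase 'b': 0 ⇒ 5;  out=∅∪out(5)={1}
  fail(14) 'acdbc': from fail(13)=5 chase 'c': 5 ⇒ 15;  out={4}∪out(15)={4,5}

Scan:
i=0 'b': node 0→5  → match P1@[0:0]
i=1 'c': node 5→15  → match P5@[0:1]
i=2 'c': node 15→1 ·f
i=3 'a': node 1→2
i=4 'c': node 2→11 ·f
i=5 'd': node 11→12
i=6 'b': node 12→13  → match P1@[6:6]
i=7 'c': node 13→14  → match P4@[3:7],P5@[6:7]
i=8 'd': node 14→0 ·f
i=9 'b': node 0→5  → match P1@[9:9]
i=10 'c': node 5→15  → match P5@[9:10]
i=11 'c': node 15→1 ·f
i=12 'c': node 1→1 ·f
i=13 'c': node 1→1 ·f
i=14 'b': node 1→5 ·f  → match P1@[14:14]
i=15 'd': node 5→6
i=16 'a': node 6→7
i=17 'b': node 7→8  → match P1@[17:17],P2@[14:17]
i=18 'c': node 8→15 ·f  → match P5@[17:18]
i=19 'b': node 15→5 ·f  → match P1@[19:19]
i=20 'd': node 5→6
i=21 'a': node 6→7
i=22 'b': node 7→8  → match P1@[22:22],P2@[19:22]
i=23 'a': node 8→10 ·f
i=24 'a': node 10→10 ·f
i=25 'd': node 10→0 ·f
i=26 'a': node 0→10
i=27 'c': node 10→11
i=28 'd': node 11→12
i=29 'b': node 12→13  → match P1@[29:29]
i=30 'c': node 13→14  → match P4@[26:30],P5@[29:30]
i=31 'a': node 14→2 ·f
i=32 'c': node 2→11 ·f
i=33 'd': node 11→12
i=34 'b': node 12→13  → match P1@[34:34]
i=35 'c': node 13→14  → match P4@[31:35],P5@[34:35]
i=36 'a': node 14→2 ·f
i=37 'b': node 2→9  → match P1@[37:37],P3@[35:37]
i=38 'c': node 9→15 ·f  → match P5@[37:38]
i=39 'c': node 15→1 ·f
i=40 'b': node 1→5 ·f  → match P1@[40:40]
i=41 'c': node 5→15  → match P5@[40:41]
i=42 'a': node 15→2 ·f
i=43 'b': node 2→9  → match P1@[43:43],P3@[41:43]
i=44 'c': node 9→15 ·f  → match P5@[43:44]
i=45 'c': node 15→1 ·f
i=46 'a': node 1→2
i=47 'a': node 2→3
i=48 'd': node 3→4  → match P0@[45:48]
i=49 'c': node 4→1 ·f
i=50 'a': node 1→2
i=51 'a': node 2→3
i=52 'b': node 3→5 ·f  → match P1@[52:52]
i=53 'c': node 5→15  → match P5@[52:53]
i=54 'a': node 15→2 ·f
i=55 'b': node 2→9  → match P1@[55:55],P3@[53:55]

Result: [[0,1],[1,5],[6,1],[7,4],[7,5],[9,1],[10,5],[14,1],[17,1],[17,2],[18,5],[19,1],[22,1],[22,2],[29,1],[30,4],[30,5],[34,1],[35,4],[35,5],[37,1],[37,3],[38,5],[40,1],[41,5],[43,1],[43,3],[44,5],[48,0],[52,1],[53,5],[55,1],[55,3]]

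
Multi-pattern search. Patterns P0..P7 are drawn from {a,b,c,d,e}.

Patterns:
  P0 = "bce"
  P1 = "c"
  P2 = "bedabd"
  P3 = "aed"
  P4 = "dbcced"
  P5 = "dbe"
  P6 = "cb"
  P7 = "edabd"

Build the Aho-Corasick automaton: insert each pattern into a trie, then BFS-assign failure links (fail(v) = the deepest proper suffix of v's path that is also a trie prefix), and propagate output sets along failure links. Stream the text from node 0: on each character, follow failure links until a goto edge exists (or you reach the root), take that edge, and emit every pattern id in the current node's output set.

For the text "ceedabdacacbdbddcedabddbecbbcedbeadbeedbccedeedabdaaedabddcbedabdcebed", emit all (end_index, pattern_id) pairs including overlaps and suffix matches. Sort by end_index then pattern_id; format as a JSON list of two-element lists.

Construct AC machine:
Trie nodes:
  n0 'ε': a→10 b→1 c→4 d→13 e→21
  n1 'b': c→2 e→5
  n2 'bc': e→3
  n3 'bce': ·  ←P0
  n4 'c': b→20  ←P1
  n5 'be': d→6
  n6 'bed': a→7
  n7 'beda': b→8
  n8 'bedab': d→9
  n9 'bedabd': ·  ←P2
  n10 'a': e→11
  n11 'ae': d→12
  n12 'aed': ·  ←P3
  n13 'd': b→14
  n14 'db': c→15 e→19
  n15 'dbc': c→16
  n16 'dbcc': e→17
  n17 'dbcce': d→18
  n18 'dbcced': ·  ←P4
  n19 'dbe': ·  ←P5
  n20 'cb': ·  ←P6
  n21 'e': d→22
  n22 'ed': a→23
  n23 'eda': b→24
  n24 'edab': d→25
  n25 'edabd': ·  ←P7

Failure links (BFS by depth):
  fail(1) 'b': from fail(0)=0 chase 'b': 0 ⇒ 0;  out=∅∪out(0)=∅
  fail(4) 'c': from fail(0)=0 chase 'c': 0 ⇒ 0;  out={1}∪out(0)={1}
  fail(10) 'a': from fail(0)=0 chase 'a': 0 ⇒ 0;  out=∅∪out(0)=∅
  fail(13) 'd': from fail(0)=0 chase 'd': 0 ⇒ 0;  out=∅∪out(0)=∅
  fail(21) 'e': from fail(0)=0 chase 'e': 0 ⇒ 0;  out=∅∪out(0)=∅
  fail(2) 'bc': from fail(1)=0 chase 'c': 0 ⇒ 4;  out=∅∪out(4)={1}
  fail(5) 'be': from fail(1)=0 chase 'e': 0 ⇒ 21;  out=∅∪out(21)=∅
  fail(11) 'ae': from fail(10)=0 chase 'e': 0 ⇒ 21;  out=∅∪out(21)=∅
  fail(14) 'db': from fail(13)=0 chase 'b': 0 ⇒ 1;  out=∅∪out(1)=∅
  fail(20) 'cb': from fail(4)=0 chase 'b': 0 ⇒ 1;  out={6}∪out(1)={6}
  fail(22) 'ed': from fail(21)=0 chase 'd': 0 ⇒ 13;  out=∅∪out(13)=∅
  fail(3) 'bce': from fail(2)=4 chase 'e': 4→0 ⇒ 21;  out={0}∪out(21)={0}
  fail(6) 'bed': from fail(5)=21 chase 'd': 21 ⇒ 22;  out=∅∪out(22)=∅
  fail(12) 'aed': from fail(11)=21 chase 'd': 21 ⇒ 22;  out={3}∪out(22)={3}
  fail(15) 'dbc': from fail(14)=1 chase 'c': 1 ⇒ 2;  out=∅∪out(2)={1}
  fail(19) 'dbe': from fail(14)=1 chase 'e': 1 ⇒ 5;  out={5}∪out(5)={5}
  fail(23) 'eda': from fail(22)=13 chase 'a': 13→0 ⇒ 10;  out=∅∪out(10)=∅
  fail(7) 'beda': from fail(6)=22 chase 'a': 22 ⇒ 23;  out=∅∪out(23)=∅
  fail(16) 'dbcc': from fail(15)=2 chase 'c': 2→4→0 ⇒ 4;  out=∅∪out(4)={1}
  fail(24) 'edab': from fail(23)=10 chase 'b': 10→0 ⇒ 1;  out=∅∪out(1)=∅
  fail(8) 'bedab': from fail(7)=23 chase 'b': 23 ⇒ 24;  out=∅∪out(24)=∅
  fail(17) 'dbcce': from fail(16)=4 chase 'e': 4→0 ⇒ 21;  out=∅∪out(21)=∅
  fail(25) 'edabd': from fail(24)=1 chase 'd': 1→0 ⇒ 13;  out={7}∪out(13)={7}
  fail(9) 'bedabd': from fail(8)=24 chase 'd': 24 ⇒ 25;  out={2}∪out(25)={2,7}
  fail(18) 'dbcced': from fail(17)=21 chase 'd': 21 ⇒ 22;  out={4}∪out(22)={4}

Text stream:
pos 0 'c': at 4  emit P1@[0:0]
pos 1 'e': at 21 (fail-walked)
pos 2 'e': at 21 (fail-walked)
pos 3 'd': at 22
pos 4 'a': at 23
pos 5 'b': at 24
pos 6 'd': at 25  emit P7@[2:6]
pos 7 'a': at 10 (fail-walked)
pos 8 'c': at 4 (fail-walked)  emit P1@[8:8]
pos 9 'a': at 10 (fail-walked)
pos 10 'c': at 4 (fail-walked)  emit P1@[10:10]
pos 11 'b': at 20  emit P6@[10:11]
pos 12 'd': at 13 (fail-walked)
pos 13 'b': at 14
pos 14 'd': at 13 (fail-walked)
pos 15 'd': at 13 (fail-walked)
pos 16 'c': at 4 (fail-walked)  emit P1@[16:16]
pos 17 'e': at 21 (fail-walked)
pos 18 'd': at 22
pos 19 'a': at 23
pos 20 'b': at 24
pos 21 'd': at 25  emit P7@[17:21]
pos 22 'd': at 13 (fail-walked)
pos 23 'b': at 14
pos 24 'e': at 19  emit P5@[22:24]
pos 25 'c': at 4 (fail-walked)  emit P1@[25:25]
pos 26 'b': at 20  emit P6@[25:26]
pos 27 'b': at 1 (fail-walked)
pos 28 'c': at 2  emit P1@[28:28]
pos 29 'e': at 3  emit P0@[27:29]
pos 30 'd': at 22 (fail-walked)
pos 31 'b': at 14 (fail-walked)
pos 32 'e': at 19  emit P5@[30:32]
pos 33 'a': at 10 (fail-walked)
pos 34 'd': at 13 (fail-walked)
pos 35 'b': at 14
pos 36 'e': at 19  emit P5@[34:36]
pos 37 'e': at 21 (fail-walked)
pos 38 'd': at 22
pos 39 'b': at 14 (fail-walked)
pos 40 'c': at 15  emit P1@[40:40]
pos 41 'c': at 16  emit P1@[41:41]
pos 42 'e': at 17
pos 43 'd': at 18  emit P4@[38:43]
pos 44 'e': at 21 (fail-walked)
pos 45 'e': at 21 (fail-walked)
pos 46 'd': at 22
pos 47 'a': at 23
pos 48 'b': at 24
pos 49 'd': at 25  emit P7@[45:49]
pos 50 'a': at 10 (fail-walked)
pos 51 'a': at 10 (fail-walked)
pos 52 'e': at 11
pos 53 'd': at 12  emit P3@[51:53]
pos 54 'a': at 23 (fail-walked)
pos 55 'b': at 24
pos 56 'd': at 25  emit P7@[52:56]
pos 57 'd': at 13 (fail-walked)
pos 58 'c': at 4 (fail-walked)  emit P1@[58:58]
pos 59 'b': at 20  emit P6@[58:59]
pos 60 'e': at 5 (fail-walked)
pos 61 'd': at 6
pos 62 'a': at 7
pos 63 'b': at 8
pos 64 'd': at 9  emit P2@[59:64],P7@[60:64]
pos 65 'c': at 4 (fail-walked)  emit P1@[65:65]
pos 66 'e': at 21 (fail-walked)
pos 67 'b': at 1 (fail-walked)
pos 68 'e': at 5
pos 69 'd': at 6

Result: [[0,1],[6,7],[8,1],[10,1],[11,6],[16,1],[21,7],[24,5],[25,1],[26,6],[28,1],[29,0],[32,5],[36,5],[40,1],[41,1],[43,4],[49,7],[53,3],[56,7],[58,1],[59,6],[64,2],[64,7],[65,1]]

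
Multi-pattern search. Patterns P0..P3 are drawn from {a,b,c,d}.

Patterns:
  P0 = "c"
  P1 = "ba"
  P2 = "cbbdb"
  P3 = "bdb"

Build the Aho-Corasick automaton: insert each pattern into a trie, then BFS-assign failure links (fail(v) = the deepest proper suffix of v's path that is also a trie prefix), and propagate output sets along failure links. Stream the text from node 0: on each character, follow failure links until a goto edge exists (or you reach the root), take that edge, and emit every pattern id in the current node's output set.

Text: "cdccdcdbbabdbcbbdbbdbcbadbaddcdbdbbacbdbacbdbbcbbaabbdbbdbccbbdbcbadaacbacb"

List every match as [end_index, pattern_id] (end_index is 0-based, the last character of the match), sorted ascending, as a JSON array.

Build:
Trie nodes:
  n0 'ε': b→2 c→1
  n1 'c': b→4  ←P0
  n2 'b': a→3 d→8
  n3 'ba': ·  ←P1
  n4 'cb': b→5
  n5 'cbb': d→6
  n6 'cbbd': b→7
  n7 'cbbdb': ·  ←P2
  n8 'bd': b→9
  n9 'bdb': ·  ←P3

Failure links (BFS by depth):
  fail(1) 'c': from fail(0)=0 chase 'c': 0 ⇒ 0;  out={0}∪out(0)={0}
  fail(2) 'b': from fail(0)=0 chase 'b': 0 ⇒ 0;  out=∅∪out(0)=∅
  fail(3) 'ba': from fail(2)=0 chase 'a': 0 ⇒ 0;  out={1}∪out(0)={1}
  fail(4) 'cb': from fail(1)=0 chase 'b': 0 ⇒ 2;  out=∅∪out(2)=∅
  fail(8) 'bd': from fail(2)=0 chase 'd': 0 ⇒ 0;  out=∅∪out(0)=∅
  fail(5) 'cbb': from fail(4)=2 chase 'b': 2→0 ⇒ 2;  out=∅∪out(2)=∅
  fail(9) 'bdb': from fail(8)=0 chase 'b': 0 ⇒ 2;  out={3}∪out(2)={3}
  fail(6) 'cbbd': from fail(5)=2 chase 'd': 2 ⇒ 8;  out=∅∪out(8)=∅
  fail(7) 'cbbdb': from fail(6)=8 chase 'b': 8 ⇒ 9;  out={2}∪out(9)={2,3}

Scan:
[0] read 'c'  n0⇒n1  emit P0@[0:0]
[1] read 'd'  n1⇒n0 (via fail)
[2] read 'c'  n0⇒n1  emit P0@[2:2]
[3] read 'c'  n1⇒n1 (via fail)  emit P0@[3:3]
[4] read 'd'  n1⇒n0 (via fail)
[5] read 'c'  n0⇒n1  emit P0@[5:5]
[6] read 'd'  n1⇒n0 (via fail)
[7] read 'b'  n0⇒n2
[8] read 'b'  n2⇒n2 (via fail)
[9] read 'a'  n2⇒n3  emit P1@[8:9]
[10] read 'b'  n3⇒n2 (via fail)
[11] read 'd'  n2⇒n8
[12] read 'b'  n8⇒n9  emit P3@[10:12]
[13] read 'c'  n9⇒n1 (via fail)  emit P0@[13:13]
[14] read 'b'  n1⇒n4
[15] read 'b'  n4⇒n5
[16] read 'd'  n5⇒n6
[17] read 'b'  n6⇒n7  emit P2@[13:17],P3@[15:17]
[18] read 'b'  n7⇒n2 (via fail)
[19] read 'd'  n2⇒n8
[20] read 'b'  n8⇒n9  emit P3@[18:20]
[21] read 'c'  n9⇒n1 (via fail)  emit P0@[21:21]
[22] read 'b'  n1⇒n4
[23] read 'a'  n4⇒n3 (via fail)  emit P1@[22:23]
[24] read 'd'  n3⇒n0 (via fail)
[25] read 'b'  n0⇒n2
[26] read 'a'  n2⇒n3  emit P1@[25:26]
[27] read 'd'  n3⇒n0 (via fail)
[28] read 'd'  n0⇒n0
[29] read 'c'  n0⇒n1  emit P0@[29:29]
[30] read 'd'  n1⇒n0 (via fail)
[31] read 'b'  n0⇒n2
[32] read 'd'  n2⇒n8
[33] read 'b'  n8⇒n9  emit P3@[31:33]
[34] read 'b'  n9⇒n2 (via fail)
[35] read 'a'  n2⇒n3  emit P1@[34:35]
[36] read 'c'  n3⇒n1 (via fail)  emit P0@[36:36]
[37] read 'b'  n1⇒n4
[38] read 'd'  n4⇒n8 (via fail)
[39] read 'b'  n8⇒n9  emit P3@[37:39]
[40] read 'a'  n9⇒n3 (via fail)  emit P1@[39:40]
[41] read 'c'  n3⇒n1 (via fail)  emit P0@[41:41]
[42] read 'b'  n1⇒n4
[43] read 'd'  n4⇒n8 (via fail)
[44] read 'b'  n8⇒n9  emit P3@[42:44]
[45] read 'b'  n9⇒n2 (via fail)
[46] read 'c'  n2⇒n1 (via fail)  emit P0@[46:46]
[47] read 'b'  n1⇒n4
[48] read 'b'  n4⇒n5
[49] read 'a'  n5⇒n3 (via fail)  emit P1@[48:49]
[50] read 'a'  n3⇒n0 (via fail)
[51] read 'b'  n0⇒n2
[52] read 'b'  n2⇒n2 (via fail)
[53] read 'd'  n2⇒n8
[54] read 'b'  n8⇒n9  emit P3@[52:54]
[55] read 'b'  n9⇒n2 (via fail)
[56] read 'd'  n2⇒n8
[57] read 'b'  n8⇒n9  emit P3@[55:57]
[58] read 'c'  n9⇒n1 (via fail)  emit P0@[58:58]
[59] read 'c'  n1⇒n1 (via fail)  emit P0@[59:59]
[60] read 'b'  n1⇒n4
[61] read 'b'  n4⇒n5
[62] read 'd'  n5⇒n6
[63] read 'b'  n6⇒n7  emit P2@[59:63],P3@[61:63]
[64] read 'c'  n7⇒n1 (via fail)  emit P0@[64:64]
[65] read 'b'  n1⇒n4
[66] read 'a'  n4⇒n3 (via fail)  emit P1@[65:66]
[67] read 'd'  n3⇒n0 (via fail)
[68] read 'a'  n0⇒n0
[69] read 'a'  n0⇒n0
[70] read 'c'  n0⇒n1  emit P0@[70:70]
[71] read 'b'  n1⇒n4
[72] read 'a'  n4⇒n3 (via fail)  emit P1@[71:72]
[73] read 'c'  n3⇒n1 (via fail)  emit P0@[73:73]
[74] read 'b'  n1⇒n4

All matches (sorted): [[0,0],[2,0],[3,0],[5,0],[9,1],[12,3],[13,0],[17,2],[17,3],[20,3],[21,0],[23,1],[26,1],[29,0],[33,3],[35,1],[36,0],[39,3],[40,1],[41,0],[44,3],[46,0],[49,1],[54,3],[57,3],[58,0],[59,0],[63,2],[63,3],[64,0],[66,1],[70,0],[72,1],[73,0]]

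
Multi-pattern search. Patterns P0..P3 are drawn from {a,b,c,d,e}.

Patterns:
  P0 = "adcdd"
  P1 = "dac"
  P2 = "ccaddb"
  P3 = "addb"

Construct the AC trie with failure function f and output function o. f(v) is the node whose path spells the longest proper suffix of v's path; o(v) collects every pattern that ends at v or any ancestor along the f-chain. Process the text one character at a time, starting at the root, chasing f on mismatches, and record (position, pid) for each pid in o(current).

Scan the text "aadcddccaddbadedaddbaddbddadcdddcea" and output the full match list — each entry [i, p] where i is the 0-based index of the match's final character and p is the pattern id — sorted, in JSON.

Construct AC machine:
Trie (insert patterns):
  0='ε' goto a→1 c→9 d→6
  1='a' goto d→2
  2='ad' goto c→3 d→15
  3='adc' goto d→4
  4='adcd' goto d→5
  5='adcdd' goto ·  [P0 ends]
  6='d' goto a→7
  7='da' goto c→8
  8='dac' goto ·  [P1 ends]
  9='c' goto c→10
  10='cc' goto a→11
  11='cca' goto d→12
  12='ccad' goto d→13
  13='ccadd' goto b→14
  14='ccaddb' goto ·  [P2 ends]
  15='add' goto b→16
  16='addb' goto ·  [P3 ends]

Failure links (BFS by depth):
  n1('a'): parent n0 fail=0; on 'a' 0 → fail=0;  out ∅∪∅=∅
  n6('d'): parent n0 fail=0; on 'd' 0 → fail=0;  out ∅∪∅=∅
  n9('c'): parent n0 fail=0; on 'c' 0 → fail=0;  out ∅∪∅=∅
  n2('ad'): parent n1 fail=0; on 'd' 0 → fail=6;  out ∅∪∅=∅
  n7('da'): parent n6 fail=0; on 'a' 0 → fail=1;  out ∅∪∅=∅
  n10('cc'): parent n9 fail=0; on 'c' 0 → fail=9;  out ∅∪∅=∅
  n3('adc'): parent n2 fail=6; on 'c' 6→0 → fail=9;  out ∅∪∅=∅
  n8('dac'): parent n7 fail=1; on 'c' 1→0 → fail=9;  out {1}∪∅={1}
  n11('cca'): parent n10 fail=9; on 'a' 9→0 → fail=1;  out ∅∪∅=∅
  n15('add'): parent n2 fail=6; on 'd' 6→0 → fail=6;  out ∅∪∅=∅
  n4('adcd'): parent n3 fail=9; on 'd' 9→0 → fail=6;  out ∅∪∅=∅
  n12('ccad'): parent n11 fail=1; on 'd' 1 → fail=2;  out ∅∪∅=∅
  n16('addb'): parent n15 fail=6; on 'b' 6→0 → fail=0;  out {3}∪∅={3}
  n5('adcdd'): parent n4 fail=6; on 'd' 6→0 → fail=6;  out {0}∪∅={0}
  n13('ccadd'): parent n12 fail=2; on 'd' 2 → fail=15;  out ∅∪∅=∅
  n14('ccaddb'): parent n13 fail=15; on 'b' 15 → fail=16;  out {2}∪{3}={2,3}

Run:
pos 0 'a': at 1
pos 1 'a': at 1 (fail-walked)
pos 2 'd': at 2
pos 3 'c': at 3
pos 4 'd': at 4
pos 5 'd': at 5  emit P0@[1:5]
pos 6 'c': at 9 (fail-walked)
pos 7 'c': at 10
pos 8 'a': at 11
pos 9 'd': at 12
pos 10 'd': at 13
pos 11 'b': at 14  emit P2@[6:11],P3@[8:11]
pos 12 'a': at 1 (fail-walked)
pos 13 'd': at 2
pos 14 'e': at 0 (fail-walked)
pos 15 'd': at 6
pos 16 'a': at 7
pos 17 'd': at 2 (fail-walked)
pos 18 'd': at 15
pos 19 'b': at 16  emit P3@[16:19]
pos 20 'a': at 1 (fail-walked)
pos 21 'd': at 2
pos 22 'd': at 15
pos 23 'b': at 16  emit P3@[20:23]
pos 24 'd': at 6 (fail-walked)
pos 25 'd': at 6 (fail-walked)
pos 26 'a': at 7
pos 27 'd': at 2 (fail-walked)
pos 28 'c': at 3
pos 29 'd': at 4
pos 30 'd': at 5  emit P0@[26:30]
pos 31 'd': at 6 (fail-walked)
pos 32 'c': at 9 (fail-walked)
pos 33 'e': at 0 (fail-walked)
pos 34 'a': at 1

Matches: [[5,0],[11,2],[11,3],[19,3],[23,3],[30,0]]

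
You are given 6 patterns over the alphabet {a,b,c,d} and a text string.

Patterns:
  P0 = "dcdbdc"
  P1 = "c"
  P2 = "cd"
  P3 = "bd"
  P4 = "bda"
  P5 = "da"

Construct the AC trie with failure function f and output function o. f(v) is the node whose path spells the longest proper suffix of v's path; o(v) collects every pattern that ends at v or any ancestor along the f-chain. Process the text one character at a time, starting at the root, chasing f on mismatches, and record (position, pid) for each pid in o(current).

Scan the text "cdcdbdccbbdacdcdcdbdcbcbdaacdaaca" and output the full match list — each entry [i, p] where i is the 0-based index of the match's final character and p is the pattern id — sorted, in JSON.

Construct AC machine:
Trie (insert patterns):
  0='ε' goto b→9 c→7 d→1
  1='d' goto a→12 c→2
  2='dc' goto d→3
  3='dcd' goto b→4
  4='dcdb' goto d→5
  5='dcdbd' goto c→6
  6='dcdbdc' goto ·  [P0 ends]
  7='c' goto d→8  [P1 ends]
  8='cd' goto ·  [P2 ends]
  9='b' goto d→10
  10='bd' goto a→11  [P3 ends]
  11='bda' goto ·  [P4 ends]
  12='da' goto ·  [P5 ends]

BFS fail/out derivation:
  n1('d'): parent n0 fail=0; on 'd' 0 → fail=0;  out ∅∪∅=∅
  n7('c'): parent n0 fail=0; on 'c' 0 → fail=0;  out {1}∪∅={1}
  n9('b'): parent n0 fail=0; on 'b' 0 → fail=0;  out ∅∪∅=∅
  n2('dc'): parent n1 fail=0; on 'c' 0 → fail=7;  out ∅∪{1}={1}
  n8('cd'): parent n7 fail=0; on 'd' 0 → fail=1;  out {2}∪∅={2}
  n10('bd'): parent n9 fail=0; on 'd' 0 → fail=1;  out {3}∪∅={3}
  n12('da'): parent n1 fail=0; on 'a' 0 → fail=0;  out {5}∪∅={5}
  n3('dcd'): parent n2 fail=7; on 'd' 7 → fail=8;  out ∅∪{2}={2}
  n11('bda'): parent n10 fail=1; on 'a' 1 → fail=12;  out {4}∪{5}={4,5}
  n4('dcdb'): parent n3 fail=8; on 'b' 8→1→0 → fail=9;  out ∅∪∅=∅
  n5('dcdbd'): parent n4 fail=9; on 'd' 9 → fail=10;  out ∅∪{3}={3}
  n6('dcdbdc'): parent n5 fail=10; on 'c' 10→1 → fail=2;  out {0}∪{1}={0,1}

Scan:
[0] read 'c'  n0⇒n7  emit P1@[0:0]
[1] read 'd'  n7⇒n8  emit P2@[0:1]
[2] read 'c'  n8⇒n2 (via fail)  emit P1@[2:2]
[3] read 'd'  n2⇒n3  emit P2@[2:3]
[4] read 'b'  n3⇒n4
[5] read 'd'  n4⇒n5  emit P3@[4:5]
[6] read 'c'  n5⇒n6  emit P0@[1:6],P1@[6:6]
[7] read 'c'  n6⇒n7 (via fail)  emit P1@[7:7]
[8] read 'b'  n7⇒n9 (via fail)
[9] read 'b'  n9⇒n9 (via fail)
[10] read 'd'  n9⇒n10  emit P3@[9:10]
[11] read 'a'  n10⇒n11  emit P4@[9:11],P5@[10:11]
[12] read 'c'  n11⇒n7 (via fail)  emit P1@[12:12]
[13] read 'd'  n7⇒n8  emit P2@[12:13]
[14] read 'c'  n8⇒n2 (via fail)  emit P1@[14:14]
[15] read 'd'  n2⇒n3  emit P2@[14:15]
[16] read 'c'  n3⇒n2 (via fail)  emit P1@[16:16]
[17] read 'd'  n2⇒n3  emit P2@[16:17]
[18] read 'b'  n3⇒n4
[19] read 'd'  n4⇒n5  emit P3@[18:19]
[20] read 'c'  n5⇒n6  emit P0@[15:20],P1@[20:20]
[21] read 'b'  n6⇒n9 (via fail)
[22] read 'c'  n9⇒n7 (via fail)  emit P1@[22:22]
[23] read 'b'  n7⇒n9 (via fail)
[24] read 'd'  n9⇒n10  emit P3@[23:24]
[25] read 'a'  n10⇒n11  emit P4@[23:25],P5@[24:25]
[26] read 'a'  n11⇒n0 (via fail)
[27] read 'c'  n0⇒n7  emit P1@[27:27]
[28] read 'd'  n7⇒n8  emit P2@[27:28]
[29] read 'a'  n8⇒n12 (via fail)  emit P5@[28:29]
[30] read 'a'  n12⇒n0 (via fail)
[31] read 'c'  n0⇒n7  emit P1@[31:31]
[32] read 'a'  n7⇒n0 (via fail)

Result: [[0,1],[1,2],[2,1],[3,2],[5,3],[6,0],[6,1],[7,1],[10,3],[11,4],[11,5],[12,1],[13,2],[14,1],[15,2],[16,1],[17,2],[19,3],[20,0],[20,1],[22,1],[24,3],[25,4],[25,5],[27,1],[28,2],[29,5],[31,1]]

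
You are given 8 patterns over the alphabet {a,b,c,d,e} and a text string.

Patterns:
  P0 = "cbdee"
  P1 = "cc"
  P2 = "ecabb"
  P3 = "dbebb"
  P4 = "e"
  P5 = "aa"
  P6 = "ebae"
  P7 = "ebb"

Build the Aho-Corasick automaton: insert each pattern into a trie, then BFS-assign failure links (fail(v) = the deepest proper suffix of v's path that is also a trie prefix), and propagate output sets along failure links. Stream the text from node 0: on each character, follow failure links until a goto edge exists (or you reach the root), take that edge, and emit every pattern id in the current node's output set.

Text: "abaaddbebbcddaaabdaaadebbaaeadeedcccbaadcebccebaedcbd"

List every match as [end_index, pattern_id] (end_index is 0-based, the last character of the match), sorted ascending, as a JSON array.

Build:
Trie nodes:
  n0 'ε': a→17 c→1 d→12 e→7
  n1 'c': b→2 c→6
  n2 'cb': d→3
  n3 'cbd': e→4
  n4 'cbde': e→5
  n5 'cbdee': ·  [P0 ends]
  n6 'cc': ·  [P1 ends]
  n7 'e': b→19 c→8  [P4 ends]
  n8 'ec': a→9
  n9 'eca': b→10
  n10 'ecab': b→11
  n11 'ecabb': ·  [P2 ends]
  n12 'd': b→13
  n13 'db': e→14
  n14 'dbe': b→15
  n15 'dbeb': b→16
  n16 'dbebb': ·  [P3 ends]
  n17 'a': a→18
  n18 'aa': ·  [P5 ends]
  n19 'eb': a→20 b→22
  n20 'eba': e→21
  n21 'ebae': ·  [P6 ends]
  n22 'ebb': ·  [P7 ends]

Failure links (BFS by depth):
  fail(1) 'c': from fail(0)=0 chase 'c': 0 ⇒ 0;  out=∅∪out(0)=∅
  fail(7) 'e': from fail(0)=0 chase 'e': 0 ⇒ 0;  out={4}∪out(0)={4}
  fail(12) 'd': from fail(0)=0 chase 'd': 0 ⇒ 0;  out=∅∪out(0)=∅
  fail(17) 'a': from fail(0)=0 chase 'a': 0 ⇒ 0;  out=∅∪out(0)=∅
  fail(2) 'cb': from fail(1)=0 chase 'b': 0 ⇒ 0;  out=∅∪out(0)=∅
  fail(6) 'cc': from fail(1)=0 chase 'c': 0 ⇒ 1;  out={1}∪out(1)={1}
  fail(8) 'ec': from fail(7)=0 chase 'c': 0 ⇒ 1;  out=∅∪out(1)=∅
  fail(13) 'db': from fail(12)=0 chase 'b': 0 ⇒ 0;  out=∅∪out(0)=∅
  fail(18) 'aa': from fail(17)=0 chase 'a': 0 ⇒ 17;  out={5}∪out(17)={5}
  fail(19) 'eb': from fail(7)=0 chase 'b': 0 ⇒ 0;  out=∅∪out(0)=∅
  fail(3) 'cbd': from fail(2)=0 chase 'd': 0 ⇒ 12;  out=∅∪out(12)=∅
  fail(9) 'eca': from fail(8)=1 chase 'a': 1→0 ⇒ 17;  out=∅∪out(17)=∅
  fail(14) 'dbe': from fail(13)=0 chase 'e': 0 ⇒ 7;  out=∅∪out(7)={4}
  fail(20) 'eba': from fail(19)=0 chase 'a': 0 ⇒ 17;  out=∅∪out(17)=∅
  fail(22) 'ebb': from fail(19)=0 chase 'b': 0 ⇒ 0;  out={7}∪out(0)={7}
  fail(4) 'cbde': from fail(3)=12 chase 'e': 12→0 ⇒ 7;  out=∅∪out(7)={4}
  fail(10) 'ecab': from fail(9)=17 chase 'b': 17→0 ⇒ 0;  out=∅∪out(0)=∅
  fail(15) 'dbeb': from fail(14)=7 chase 'b': 7 ⇒ 19;  out=∅∪out(19)=∅
  fail(21) 'ebae': from fail(20)=17 chase 'e': 17→0 ⇒ 7;  out={6}∪out(7)={4,6}
  fail(5) 'cbdee': from fail(4)=7 chase 'e': 7→0 ⇒ 7;  out={0}∪out(7)={0,4}
  fail(11) 'ecabb': from fail(10)=0 chase 'b': 0 ⇒ 0;  out={2}∪out(0)={2}
  fail(16) 'dbebb': from fail(15)=19 chase 'b': 19 ⇒ 22;  out={3}∪out(22)={3,7}

Scan:
i=0 'a': node 0→17
i=1 'b': node 17→0 (fail-walked)
i=2 'a': node 0→17
i=3 'a': node 17→18  emit P5@[2:3]
i=4 'd': node 18→12 (fail-walked)
i=5 'd': node 12→12 (fail-walked)
i=6 'b': node 12→13
i=7 'e': node 13→14  emit P4@[7:7]
i=8 'b': node 14→15
i=9 'b': node 15→16  emit P3@[5:9],P7@[7:9]
i=10 'c': node 16→1 (fail-walked)
i=11 'd': node 1→12 (fail-walked)
i=12 'd': node 12→12 (fail-walked)
i=13 'a': node 12→17 (fail-walked)
i=14 'a': node 17→18  emit P5@[13:14]
i=15 'a': node 18→18 (fail-walked)  emit P5@[14:15]
i=16 'b': node 18→0 (fail-walked)
i=17 'd': node 0→12
i=18 'a': node 12→17 (fail-walked)
i=19 'a': node 17→18  emit P5@[18:19]
i=20 'a': node 18→18 (fail-walked)  emit P5@[19:20]
i=21 'd': node 18→12 (fail-walked)
i=22 'e': node 12→7 (fail-walked)  emit P4@[22:22]
i=23 'b': node 7→19
i=24 'b': node 19→22  emit P7@[22:24]
i=25 'a': node 22→17 (fail-walked)
i=26 'a': node 17→18  emit P5@[25:26]
i=27 'e': node 18→7 (fail-walked)  emit P4@[27:27]
i=28 'a': node 7→17 (fail-walked)
i=29 'd': node 17→12 (fail-walked)
i=30 'e': node 12→7 (fail-walked)  emit P4@[30:30]
i=31 'e': node 7→7 (fail-walked)  emit P4@[31:31]
i=32 'd': node 7→12 (fail-walked)
i=33 'c': node 12→1 (fail-walked)
i=34 'c': node 1→6  emit P1@[33:34]
i=35 'c': node 6→6 (fail-walked)  emit P1@[34:35]
i=36 'b': node 6→2 (fail-walked)
i=37 'a': node 2→17 (fail-walked)
i=38 'a': node 17→18  emit P5@[37:38]
i=39 'd': node 18→12 (fail-walked)
i=40 'c': node 12→1 (fail-walked)
i=41 'e': node 1→7 (fail-walked)  emit P4@[41:41]
i=42 'b': node 7→19
i=43 'c': node 19→1 (fail-walked)
i=44 'c': node 1→6  emit P1@[43:44]
i=45 'e': node 6→7 (fail-walked)  emit P4@[45:45]
i=46 'b': node 7→19
i=47 'a': node 19→20
i=48 'e': node 20→21  emit P4@[48:48],P6@[45:48]
i=49 'd': node 21→12 (fail-walked)
i=50 'c': node 12→1 (fail-walked)
i=51 'b': node 1→2
i=52 'd': node 2→3

Matches: [[3,5],[7,4],[9,3],[9,7],[14,5],[15,5],[19,5],[20,5],[22,4],[24,7],[26,5],[27,4],[30,4],[31,4],[34,1],[35,1],[38,5],[41,4],[44,1],[45,4],[48,4],[48,6]]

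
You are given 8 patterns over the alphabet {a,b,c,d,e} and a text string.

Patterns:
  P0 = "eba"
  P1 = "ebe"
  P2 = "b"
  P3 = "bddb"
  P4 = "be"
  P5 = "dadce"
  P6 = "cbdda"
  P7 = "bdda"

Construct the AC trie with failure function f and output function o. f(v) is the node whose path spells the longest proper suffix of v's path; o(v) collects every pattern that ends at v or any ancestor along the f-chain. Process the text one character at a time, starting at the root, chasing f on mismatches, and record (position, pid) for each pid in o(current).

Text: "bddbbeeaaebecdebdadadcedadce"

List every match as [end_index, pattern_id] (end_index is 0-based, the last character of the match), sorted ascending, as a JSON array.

Build automaton:
Trie nodes:
  0='ε' goto b→5 c→15 d→10 e→1
  1='e' goto b→2
  2='eb' goto a→3 e→4
  3='eba' goto ·  ←P0
  4='ebe' goto ·  ←P1
  5='b' goto d→6 e→9  ←P2
  6='bd' goto d→7
  7='bdd' goto a→20 b→8
  8='bddb' goto ·  ←P3
  9='be' goto ·  ←P4
  10='d' goto a→11
  11='da' goto d→12
  12='dad' goto c→13
  13='dadc' goto e→14
  14='dadce' goto ·  ←P5
  15='c' goto b→16
  16='cb' goto d→17
  17='cbd' goto d→18
  18='cbdd' goto a→19
  19='cbdda' goto ·  ←P6
  20='bdda' goto ·  ←P7

BFS fail/out derivation:
  n1('e'): parent n0 fail=0; on 'e' 0 → fail=0;  out ∅∪∅=∅
  n5('b'): parent n0 fail=0; on 'b' 0 → fail=0;  out {2}∪∅={2}
  n10('d'): parent n0 fail=0; on 'd' 0 → fail=0;  out ∅∪∅=∅
  n15('c'): parent n0 fail=0; on 'c' 0 → fail=0;  out ∅∪∅=∅
  n2('eb'): parent n1 fail=0; on 'b' 0 → fail=5;  out ∅∪{2}={2}
  n6('bd'): parent n5 fail=0; on 'd' 0 → fail=10;  out ∅∪∅=∅
  n9('be'): parent n5 fail=0; on 'e' 0 → fail=1;  out {4}∪∅={4}
  n11('da'): parent n10 fail=0; on 'a' 0 → fail=0;  out ∅∪∅=∅
  n16('cb'): parent n15 fail=0; on 'b' 0 → fail=5;  out ∅∪{2}={2}
  n3('eba'): parent n2 fail=5; on 'a' 5→0 → fail=0;  out {0}∪∅={0}
  n4('ebe'): parent n2 fail=5; on 'e' 5 → fail=9;  out {1}∪{4}={1,4}
  n7('bdd'): parent n6 fail=10; on 'd' 10→0 → fail=10;  out ∅∪∅=∅
  n12('dad'): parent n11 fail=0; on 'd' 0 → fail=10;  out ∅∪∅=∅
  n17('cbd'): parent n16 fail=5; on 'd' 5 → fail=6;  out ∅∪∅=∅
  n8('bddb'): parent n7 fail=10; on 'b' 10→0 → fail=5;  out {3}∪{2}={2,3}
  n13('dadc'): parent n12 fail=10; on 'c' 10→0 → fail=15;  out ∅∪∅=∅
  n18('cbdd'): parent n17 fail=6; on 'd' 6 → fail=7;  out ∅∪∅=∅
  n20('bdda'): parent n7 fail=10; on 'a' 10 → fail=11;  out {7}∪∅={7}
  n14('dadce'): parent n13 fail=15; on 'e' 15→0 → fail=1;  out {5}∪∅={5}
  n19('cbdda'): parent n18 fail=7; on 'a' 7 → fail=20;  out {6}∪{7}={6,7}

Run:
pos 0 'b': at 5  ** P2@[0:0]
pos 1 'd': at 6
pos 2 'd': at 7
pos 3 'b': at 8  ** P2@[3:3],P3@[0:3]
pos 4 'b': at 5 (fail-walked)  ** P2@[4:4]
pos 5 'e': at 9  ** P4@[4:5]
pos 6 'e': at 1 (fail-walked)
pos 7 'a': at 0 (fail-walked)
pos 8 'a': at 0
pos 9 'e': at 1
pos 10 'b': at 2  ** P2@[10:10]
pos 11 'e': at 4  ** P1@[9:11],P4@[10:11]
pos 12 'c': at 15 (fail-walked)
pos 13 'd': at 10 (fail-walked)
pos 14 'e': at 1 (fail-walked)
pos 15 'b': at 2  ** P2@[15:15]
pos 16 'd': at 6 (fail-walked)
pos 17 'a': at 11 (fail-walked)
pos 18 'd': at 12
pos 19 'a': at 11 (fail-walked)
pos 20 'd': at 12
pos 21 'c': at 13
pos 22 'e': at 14  ** P5@[18:22]
pos 23 'd': at 10 (fail-walked)
pos 24 'a': at 11
pos 25 'd': at 12
pos 26 'c': at 13
pos 27 'e': at 14  ** P5@[23:27]

All matches (sorted): [[0,2],[3,2],[3,3],[4,2],[5,4],[10,2],[11,1],[11,4],[15,2],[22,5],[27,5]]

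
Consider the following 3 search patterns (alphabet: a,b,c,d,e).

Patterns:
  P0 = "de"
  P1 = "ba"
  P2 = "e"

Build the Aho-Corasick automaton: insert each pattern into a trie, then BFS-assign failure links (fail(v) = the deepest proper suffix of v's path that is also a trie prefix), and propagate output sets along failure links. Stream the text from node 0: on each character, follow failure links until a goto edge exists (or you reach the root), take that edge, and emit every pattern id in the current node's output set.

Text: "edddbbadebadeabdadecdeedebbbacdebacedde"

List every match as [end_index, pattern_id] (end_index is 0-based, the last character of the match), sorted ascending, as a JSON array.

Build automaton:
Trie nodes:
  n0 'ε': b→3 d→1 e→5
  n1 'd': e→2
  n2 'de': ·  [P0 ends]
  n3 'b': a→4
  n4 'ba': ·  [P1 ends]
  n5 'e': ·  [P2 ends]

BFS fail/out derivation:
  fail(1) 'd': from fail(0)=0 chase 'd': 0 ⇒ 0;  out=∅∪out(0)=∅
  fail(3) 'b': from fail(0)=0 chase 'b': 0 ⇒ 0;  out=∅∪out(0)=∅
  fail(5) 'e': from fail(0)=0 chase 'e': 0 ⇒ 0;  out={2}∪out(0)={2}
  fail(2) 'de': from fail(1)=0 chase 'e': 0 ⇒ 5;  out={0}∪out(5)={0,2}
  fail(4) 'ba': from fail(3)=0 chase 'a': 0 ⇒ 0;  out={1}∪out(0)={1}

Scan:
pos 0 'e': at 5  → match P2@[0:0]
pos 1 'd': at 1 (via fail)
pos 2 'd': at 1 (via fail)
pos 3 'd': at 1 (via fail)
pos 4 'b': at 3 (via fail)
pos 5 'b': at 3 (via fail)
pos 6 'a': at 4  → match P1@[5:6]
pos 7 'd': at 1 (via fail)
pos 8 'e': at 2  → match P0@[7:8],P2@[8:8]
pos 9 'b': at 3 (via fail)
pos 10 'a': at 4  → match P1@[9:10]
pos 11 'd': at 1 (via fail)
pos 12 'e': at 2  → match P0@[11:12],P2@[12:12]
pos 13 'a': at 0 (via fail)
pos 14 'b': at 3
pos 15 'd': at 1 (via fail)
pos 16 'a': at 0 (via fail)
pos 17 'd': at 1
pos 18 'e': at 2  → match P0@[17:18],P2@[18:18]
pos 19 'c': at 0 (via fail)
pos 20 'd': at 1
pos 21 'e': at 2  → match P0@[20:21],P2@[21:21]
pos 22 'e': at 5 (via fail)  → match P2@[22:22]
pos 23 'd': at 1 (via fail)
pos 24 'e': at 2  → match P0@[23:24],P2@[24:24]
pos 25 'b': at 3 (via fail)
pos 26 'b': at 3 (via fail)
pos 27 'b': at 3 (via fail)
pos 28 'a': at 4  → match P1@[27:28]
pos 29 'c': at 0 (via fail)
pos 30 'd': at 1
pos 31 'e': at 2  → match P0@[30:31],P2@[31:31]
pos 32 'b': at 3 (via fail)
pos 33 'a': at 4  → match P1@[32:33]
pos 34 'c': at 0 (via fail)
pos 35 'e': at 5  → match P2@[35:35]
pos 36 'd': at 1 (via fail)
pos 37 'd': at 1 (via fail)
pos 38 'e': at 2  → match P0@[37:38],P2@[38:38]

Result: [[0,2],[6,1],[8,0],[8,2],[10,1],[12,0],[12,2],[18,0],[18,2],[21,0],[21,2],[22,2],[24,0],[24,2],[28,1],[31,0],[31,2],[33,1],[35,2],[38,0],[38,2]]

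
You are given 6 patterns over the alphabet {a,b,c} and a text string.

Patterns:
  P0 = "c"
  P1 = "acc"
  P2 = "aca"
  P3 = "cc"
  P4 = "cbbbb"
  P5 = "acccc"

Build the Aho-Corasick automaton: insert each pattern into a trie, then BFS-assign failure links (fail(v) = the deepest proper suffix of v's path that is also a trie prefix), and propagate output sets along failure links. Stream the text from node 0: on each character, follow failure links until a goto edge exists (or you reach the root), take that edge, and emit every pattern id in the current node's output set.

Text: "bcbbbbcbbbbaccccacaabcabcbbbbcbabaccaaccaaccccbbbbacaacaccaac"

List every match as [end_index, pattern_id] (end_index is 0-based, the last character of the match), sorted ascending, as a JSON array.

Build:
Trie (insert patterns):
  n0 'ε': a→2 c→1
  n1 'c': b→7 c→6  [P0 ends]
  n2 'a': c→3
  n3 'ac': a→5 c→4
  n4 'acc': c→11  [P1 ends]
  n5 'aca': ·  [P2 ends]
  n6 'cc': ·  [P3 ends]
  n7 'cb': b→8
  n8 'cbb': b→9
  n9 'cbbb': b→10
  n10 'cbbbb': ·  [P4 ends]
  n11 'accc': c→12
  n12 'acccc': ·  [P5 ends]

Failure links (BFS by depth):
  n1('c'): parent n0 fail=0; on 'c' 0 → fail=0;  out {0}∪∅={0}
  n2('a'): parent n0 fail=0; on 'a' 0 → fail=0;  out ∅∪∅=∅
  n3('ac'): parent n2 fail=0; on 'c' 0 → fail=1;  out ∅∪{0}={0}
  n6('cc'): parent n1 fail=0; on 'c' 0 → fail=1;  out {3}∪{0}={0,3}
  n7('cb'): parent n1 fail=0; on 'b' 0 → fail=0;  out ∅∪∅=∅
  n4('acc'): parent n3 fail=1; on 'c' 1 → fail=6;  out {1}∪{0,3}={0,1,3}
  n5('aca'): parent n3 fail=1; on 'a' 1→0 → fail=2;  out {2}∪∅={2}
  n8('cbb'): parent n7 fail=0; on 'b' 0 → fail=0;  out ∅∪∅=∅
  n9('cbbb'): parent n8 fail=0; on 'b' 0 → fail=0;  out ∅∪∅=∅
  n11('accc'): parent n4 fail=6; on 'c' 6→1 → fail=6;  out ∅∪{0,3}={0,3}
  n10('cbbbb'): parent n9 fail=0; on 'b' 0 → fail=0;  out {4}∪∅={4}
  n12('acccc'): parent n11 fail=6; on 'c' 6→1 → fail=6;  out {5}∪{0,3}={0,3,5}

Text stream:
pos 0 'b': at 0
pos 1 'c': at 1  emit P0@[1:1]
pos 2 'b': at 7
pos 3 'b': at 8
pos 4 'b': at 9
pos 5 'b': at 10  emit P4@[1:5]
pos 6 'c': at 1 ·f  emit P0@[6:6]
pos 7 'b': at 7
pos 8 'b': at 8
pos 9 'b': at 9
pos 10 'b': at 10  emit P4@[6:10]
pos 11 'a': at 2 ·f
pos 12 'c': at 3  emit P0@[12:12]
pos 13 'c': at 4  emit P0@[13:13],P1@[11:13],P3@[12:13]
pos 14 'c': at 11  emit P0@[14:14],P3@[13:14]
pos 15 'c': at 12  emit P0@[15:15],P3@[14:15],P5@[11:15]
pos 16 'a': at 2 ·f
pos 17 'c': at 3  emit P0@[17:17]
pos 18 'a': at 5  emit P2@[16:18]
pos 19 'a': at 2 ·f
pos 20 'b': at 0 ·f
pos 21 'c': at 1  emit P0@[21:21]
pos 22 'a': at 2 ·f
pos 23 'b': at 0 ·f
pos 24 'c': at 1  emit P0@[24:24]
pos 25 'b': at 7
pos 26 'b': at 8
pos 27 'b': at 9
pos 28 'b': at 10  emit P4@[24:28]
pos 29 'c': at 1 ·f  emit P0@[29:29]
pos 30 'b': at 7
pos 31 'a': at 2 ·f
pos 32 'b': at 0 ·f
pos 33 'a': at 2
pos 34 'c': at 3  emit P0@[34:34]
pos 35 'c': at 4  emit P0@[35:35],P1@[33:35],P3@[34:35]
pos 36 'a': at 2 ·f
pos 37 'a': at 2 ·f
pos 38 'c': at 3  emit P0@[38:38]
pos 39 'c': at 4  emit P0@[39:39],P1@[37:39],P3@[38:39]
pos 40 'a': at 2 ·f
pos 41 'a': at 2 ·f
pos 42 'c': at 3  emit P0@[42:42]
pos 43 'c': at 4  emit P0@[43:43],P1@[41:43],P3@[42:43]
pos 44 'c': at 11  emit P0@[44:44],P3@[43:44]
pos 45 'c': at 12  emit P0@[45:45],P3@[44:45],P5@[41:45]
pos 46 'b': at 7 ·f
pos 47 'b': at 8
pos 48 'b': at 9
pos 49 'b': at 10  emit P4@[45:49]
pos 50 'a': at 2 ·f
pos 51 'c': at 3  emit P0@[51:51]
pos 52 'a': at 5  emit P2@[50:52]
pos 53 'a': at 2 ·f
pos 54 'c': at 3  emit P0@[54:54]
pos 55 'a': at 5  emit P2@[53:55]
pos 56 'c': at 3 ·f  emit P0@[56:56]
pos 57 'c': at 4  emit P0@[57:57],P1@[55:57],P3@[56:57]
pos 58 'a': at 2 ·f
pos 59 'a': at 2 ·f
pos 60 'c': at 3  emit P0@[60:60]

Result: [[1,0],[5,4],[6,0],[10,4],[12,0],[13,0],[13,1],[13,3],[14,0],[14,3],[15,0],[15,3],[15,5],[17,0],[18,2],[21,0],[24,0],[28,4],[29,0],[34,0],[35,0],[35,1],[35,3],[38,0],[39,0],[39,1],[39,3],[42,0],[43,0],[43,1],[43,3],[44,0],[44,3],[45,0],[45,3],[45,5],[49,4],[51,0],[52,2],[54,0],[55,2],[56,0],[57,0],[57,1],[57,3],[60,0]]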